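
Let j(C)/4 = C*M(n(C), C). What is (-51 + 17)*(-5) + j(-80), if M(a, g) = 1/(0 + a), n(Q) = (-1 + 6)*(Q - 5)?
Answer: 14514/85 ≈ 170.75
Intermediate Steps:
n(Q) = -25 + 5*Q (n(Q) = 5*(-5 + Q) = -25 + 5*Q)
M(a, g) = 1/a
j(C) = 4*C/(-25 + 5*C) (j(C) = 4*(C/(-25 + 5*C)) = 4*C/(-25 + 5*C))
(-51 + 17)*(-5) + j(-80) = (-51 + 17)*(-5) + (⅘)*(-80)/(-5 - 80) = -34*(-5) + (⅘)*(-80)/(-85) = 170 + (⅘)*(-80)*(-1/85) = 170 + 64/85 = 14514/85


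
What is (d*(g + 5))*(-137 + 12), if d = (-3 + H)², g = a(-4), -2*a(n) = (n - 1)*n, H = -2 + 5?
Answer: 0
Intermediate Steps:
H = 3
a(n) = -n*(-1 + n)/2 (a(n) = -(n - 1)*n/2 = -(-1 + n)*n/2 = -n*(-1 + n)/2)
g = -10 (g = (½)*(-4)*(1 - 1*(-4)) = (½)*(-4)*(1 + 4) = (½)*(-4)*5 = -10)
d = 0 (d = (-3 + 3)² = 0² = 0)
(d*(g + 5))*(-137 + 12) = (0*(-10 + 5))*(-137 + 12) = (0*(-5))*(-125) = 0*(-125) = 0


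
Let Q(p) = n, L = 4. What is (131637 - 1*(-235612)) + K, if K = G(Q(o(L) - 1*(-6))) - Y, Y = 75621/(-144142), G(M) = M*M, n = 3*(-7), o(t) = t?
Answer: 52999647601/144142 ≈ 3.6769e+5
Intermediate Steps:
n = -21
Q(p) = -21
G(M) = M²
Y = -75621/144142 (Y = 75621*(-1/144142) = -75621/144142 ≈ -0.52463)
K = 63642243/144142 (K = (-21)² - 1*(-75621/144142) = 441 + 75621/144142 = 63642243/144142 ≈ 441.52)
(131637 - 1*(-235612)) + K = (131637 - 1*(-235612)) + 63642243/144142 = (131637 + 235612) + 63642243/144142 = 367249 + 63642243/144142 = 52999647601/144142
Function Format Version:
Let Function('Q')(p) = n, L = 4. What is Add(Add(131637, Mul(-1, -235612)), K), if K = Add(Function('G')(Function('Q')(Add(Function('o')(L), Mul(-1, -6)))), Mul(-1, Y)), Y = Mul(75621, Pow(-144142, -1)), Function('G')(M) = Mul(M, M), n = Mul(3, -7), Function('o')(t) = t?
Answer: Rational(52999647601, 144142) ≈ 3.6769e+5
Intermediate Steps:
n = -21
Function('Q')(p) = -21
Function('G')(M) = Pow(M, 2)
Y = Rational(-75621, 144142) (Y = Mul(75621, Rational(-1, 144142)) = Rational(-75621, 144142) ≈ -0.52463)
K = Rational(63642243, 144142) (K = Add(Pow(-21, 2), Mul(-1, Rational(-75621, 144142))) = Add(441, Rational(75621, 144142)) = Rational(63642243, 144142) ≈ 441.52)
Add(Add(131637, Mul(-1, -235612)), K) = Add(Add(131637, Mul(-1, -235612)), Rational(63642243, 144142)) = Add(Add(131637, 235612), Rational(63642243, 144142)) = Add(367249, Rational(63642243, 144142)) = Rational(52999647601, 144142)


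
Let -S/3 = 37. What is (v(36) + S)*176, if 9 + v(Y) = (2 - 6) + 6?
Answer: -20768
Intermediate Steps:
S = -111 (S = -3*37 = -111)
v(Y) = -7 (v(Y) = -9 + ((2 - 6) + 6) = -9 + (-4 + 6) = -9 + 2 = -7)
(v(36) + S)*176 = (-7 - 111)*176 = -118*176 = -20768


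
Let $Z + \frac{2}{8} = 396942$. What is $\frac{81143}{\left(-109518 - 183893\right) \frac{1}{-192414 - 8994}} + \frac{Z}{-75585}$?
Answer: $\frac{4940631202361723}{88709881740} \approx 55694.0$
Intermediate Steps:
$Z = \frac{1587767}{4}$ ($Z = - \frac{1}{4} + 396942 = \frac{1587767}{4} \approx 3.9694 \cdot 10^{5}$)
$\frac{81143}{\left(-109518 - 183893\right) \frac{1}{-192414 - 8994}} + \frac{Z}{-75585} = \frac{81143}{\left(-109518 - 183893\right) \frac{1}{-192414 - 8994}} + \frac{1587767}{4 \left(-75585\right)} = \frac{81143}{\left(-293411\right) \frac{1}{-201408}} + \frac{1587767}{4} \left(- \frac{1}{75585}\right) = \frac{81143}{\left(-293411\right) \left(- \frac{1}{201408}\right)} - \frac{1587767}{302340} = \frac{81143}{\frac{293411}{201408}} - \frac{1587767}{302340} = 81143 \cdot \frac{201408}{293411} - \frac{1587767}{302340} = \frac{16342849344}{293411} - \frac{1587767}{302340} = \frac{4940631202361723}{88709881740}$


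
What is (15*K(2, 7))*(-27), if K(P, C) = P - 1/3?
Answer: -675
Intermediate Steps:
K(P, C) = -⅓ + P (K(P, C) = P - 1/3 = P - 1*⅓ = P - ⅓ = -⅓ + P)
(15*K(2, 7))*(-27) = (15*(-⅓ + 2))*(-27) = (15*(5/3))*(-27) = 25*(-27) = -675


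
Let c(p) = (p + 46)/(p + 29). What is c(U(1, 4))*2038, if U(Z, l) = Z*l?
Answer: 101900/33 ≈ 3087.9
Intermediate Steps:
c(p) = (46 + p)/(29 + p)
c(U(1, 4))*2038 = ((46 + 1*4)/(29 + 1*4))*2038 = ((46 + 4)/(29 + 4))*2038 = (50/33)*2038 = 101900/33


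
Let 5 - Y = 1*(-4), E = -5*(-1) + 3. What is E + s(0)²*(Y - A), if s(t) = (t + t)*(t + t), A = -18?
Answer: 8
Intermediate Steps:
s(t) = 4*t² (s(t) = (2*t)*(2*t) = 4*t²)
E = 8 (E = 5 + 3 = 8)
Y = 9 (Y = 5 - (-4) = 5 - 1*(-4) = 5 + 4 = 9)
E + s(0)²*(Y - A) = 8 + (4*0²)²*(9 - 1*(-18)) = 8 + (4*0)²*(9 + 18) = 8 + 0²*27 = 8 + 0*27 = 8 + 0 = 8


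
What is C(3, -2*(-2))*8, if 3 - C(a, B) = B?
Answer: -8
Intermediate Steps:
C(a, B) = 3 - B
C(3, -2*(-2))*8 = (3 - (-2)*(-2))*8 = (3 - 1*4)*8 = (3 - 4)*8 = -1*8 = -8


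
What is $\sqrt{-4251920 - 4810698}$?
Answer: $i \sqrt{9062618} \approx 3010.4 i$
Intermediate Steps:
$\sqrt{-4251920 - 4810698} = \sqrt{-9062618} = i \sqrt{9062618}$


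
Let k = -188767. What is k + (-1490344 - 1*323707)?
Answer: -2002818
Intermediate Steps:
k + (-1490344 - 1*323707) = -188767 + (-1490344 - 1*323707) = -188767 + (-1490344 - 323707) = -188767 - 1814051 = -2002818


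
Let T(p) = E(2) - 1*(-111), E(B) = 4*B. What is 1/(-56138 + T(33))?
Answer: -1/56019 ≈ -1.7851e-5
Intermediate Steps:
T(p) = 119 (T(p) = 4*2 - 1*(-111) = 8 + 111 = 119)
1/(-56138 + T(33)) = 1/(-56138 + 119) = 1/(-56019) = -1/56019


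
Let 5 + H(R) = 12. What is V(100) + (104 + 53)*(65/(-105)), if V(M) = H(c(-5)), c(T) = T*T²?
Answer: -1894/21 ≈ -90.190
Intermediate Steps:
c(T) = T³
H(R) = 7 (H(R) = -5 + 12 = 7)
V(M) = 7
V(100) + (104 + 53)*(65/(-105)) = 7 + (104 + 53)*(65/(-105)) = 7 + 157*(65*(-1/105)) = 7 + 157*(-13/21) = 7 - 2041/21 = -1894/21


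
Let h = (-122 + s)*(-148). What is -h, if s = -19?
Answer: -20868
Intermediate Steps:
h = 20868 (h = (-122 - 19)*(-148) = -141*(-148) = 20868)
-h = -1*20868 = -20868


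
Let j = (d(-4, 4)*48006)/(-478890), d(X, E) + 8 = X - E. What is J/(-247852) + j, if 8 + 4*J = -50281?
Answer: 43643301021/26376409840 ≈ 1.6546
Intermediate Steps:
J = -50289/4 (J = -2 + (1/4)*(-50281) = -2 - 50281/4 = -50289/4 ≈ -12572.)
d(X, E) = -8 + X - E (d(X, E) = -8 + (X - E) = -8 + X - E)
j = 42672/26605 (j = ((-8 - 4 - 1*4)*48006)/(-478890) = ((-8 - 4 - 4)*48006)*(-1/478890) = -16*48006*(-1/478890) = -768096*(-1/478890) = 42672/26605 ≈ 1.6039)
J/(-247852) + j = -50289/4/(-247852) + 42672/26605 = -50289/4*(-1/247852) + 42672/26605 = 50289/991408 + 42672/26605 = 43643301021/26376409840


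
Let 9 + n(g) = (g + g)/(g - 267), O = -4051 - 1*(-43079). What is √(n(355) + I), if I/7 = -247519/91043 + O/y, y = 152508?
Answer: I*√105972207542747153531187/76366322142 ≈ 4.2628*I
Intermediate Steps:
O = 39028 (O = -4051 + 43079 = 39028)
I = -59841952534/3471196461 (I = 7*(-247519/91043 + 39028/152508) = 7*(-247519*1/91043 + 39028*(1/152508)) = 7*(-247519/91043 + 9757/38127) = 7*(-8548850362/3471196461) = -59841952534/3471196461 ≈ -17.240)
n(g) = -9 + 2*g/(-267 + g) (n(g) = -9 + (g + g)/(g - 267) = -9 + (2*g)/(-267 + g) = -9 + 2*g/(-267 + g))
√(n(355) + I) = √((2403 - 7*355)/(-267 + 355) - 59841952534/3471196461) = √((2403 - 2485)/88 - 59841952534/3471196461) = √((1/88)*(-82) - 59841952534/3471196461) = √(-41/44 - 59841952534/3471196461) = √(-2775364966397/152732644284) = I*√105972207542747153531187/76366322142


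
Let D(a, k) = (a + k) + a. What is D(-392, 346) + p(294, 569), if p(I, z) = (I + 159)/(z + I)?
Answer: -377541/863 ≈ -437.48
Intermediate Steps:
D(a, k) = k + 2*a
p(I, z) = (159 + I)/(I + z)
D(-392, 346) + p(294, 569) = (346 + 2*(-392)) + (159 + 294)/(294 + 569) = (346 - 784) + 453/863 = -438 + (1/863)*453 = -438 + 453/863 = -377541/863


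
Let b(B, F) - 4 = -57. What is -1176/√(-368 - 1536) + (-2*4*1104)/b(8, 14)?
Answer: 8832/53 + 42*I*√119/17 ≈ 166.64 + 26.951*I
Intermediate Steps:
b(B, F) = -53 (b(B, F) = 4 - 57 = -53)
-1176/√(-368 - 1536) + (-2*4*1104)/b(8, 14) = -1176/√(-368 - 1536) + (-2*4*1104)/(-53) = -1176*(-I*√119/476) - 8*1104*(-1/53) = -1176*(-I*√119/476) - 8832*(-1/53) = -(-42)*I*√119/17 + 8832/53 = 42*I*√119/17 + 8832/53 = 8832/53 + 42*I*√119/17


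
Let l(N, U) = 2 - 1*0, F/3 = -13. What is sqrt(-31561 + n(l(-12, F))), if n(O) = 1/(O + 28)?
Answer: I*sqrt(28404870)/30 ≈ 177.65*I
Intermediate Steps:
F = -39 (F = 3*(-13) = -39)
l(N, U) = 2 (l(N, U) = 2 + 0 = 2)
n(O) = 1/(28 + O)
sqrt(-31561 + n(l(-12, F))) = sqrt(-31561 + 1/(28 + 2)) = sqrt(-31561 + 1/30) = sqrt(-946829/30) = I*sqrt(28404870)/30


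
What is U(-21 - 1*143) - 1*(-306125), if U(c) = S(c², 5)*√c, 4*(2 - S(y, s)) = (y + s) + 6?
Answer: 306125 - 26899*I*√41/2 ≈ 3.0613e+5 - 86119.0*I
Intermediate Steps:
S(y, s) = ½ - s/4 - y/4 (S(y, s) = 2 - ((y + s) + 6)/4 = 2 - ((s + y) + 6)/4 = 2 - (6 + s + y)/4 = 2 + (-3/2 - s/4 - y/4) = ½ - s/4 - y/4)
U(c) = √c*(-¾ - c²/4) (U(c) = (½ - ¼*5 - c²/4)*√c = (½ - 5/4 - c²/4)*√c = (-¾ - c²/4)*√c = √c*(-¾ - c²/4))
U(-21 - 1*143) - 1*(-306125) = √(-21 - 1*143)*(-3 - (-21 - 1*143)²)/4 - 1*(-306125) = √(-21 - 143)*(-3 - (-21 - 143)²)/4 + 306125 = √(-164)*(-3 - 1*(-164)²)/4 + 306125 = (2*I*√41)*(-3 - 1*26896)/4 + 306125 = (2*I*√41)*(-3 - 26896)/4 + 306125 = (¼)*(2*I*√41)*(-26899) + 306125 = -26899*I*√41/2 + 306125 = 306125 - 26899*I*√41/2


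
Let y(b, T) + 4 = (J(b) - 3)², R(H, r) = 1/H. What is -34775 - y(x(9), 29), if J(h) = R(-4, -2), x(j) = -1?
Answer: -556505/16 ≈ -34782.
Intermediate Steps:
R(H, r) = 1/H
J(h) = -¼ (J(h) = 1/(-4) = -¼)
y(b, T) = 105/16 (y(b, T) = -4 + (-¼ - 3)² = -4 + (-13/4)² = -4 + 169/16 = 105/16)
-34775 - y(x(9), 29) = -34775 - 1*105/16 = -34775 - 105/16 = -556505/16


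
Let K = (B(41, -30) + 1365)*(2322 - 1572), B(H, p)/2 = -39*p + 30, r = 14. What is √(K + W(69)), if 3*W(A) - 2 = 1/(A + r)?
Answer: √175075365333/249 ≈ 1680.4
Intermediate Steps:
W(A) = ⅔ + 1/(3*(14 + A)) (W(A) = ⅔ + 1/(3*(A + 14)) = ⅔ + 1/(3*(14 + A)))
B(H, p) = 60 - 78*p (B(H, p) = 2*(-39*p + 30) = 2*(30 - 39*p) = 60 - 78*p)
K = 2823750 (K = ((60 - 78*(-30)) + 1365)*(2322 - 1572) = ((60 + 2340) + 1365)*750 = (2400 + 1365)*750 = 3765*750 = 2823750)
√(K + W(69)) = √(2823750 + (29 + 2*69)/(3*(14 + 69))) = √(2823750 + (⅓)*(29 + 138)/83) = √(2823750 + (⅓)*(1/83)*167) = √(2823750 + 167/249) = √(703113917/249) = √175075365333/249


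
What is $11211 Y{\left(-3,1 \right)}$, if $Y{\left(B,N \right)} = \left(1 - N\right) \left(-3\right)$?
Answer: $0$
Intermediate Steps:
$Y{\left(B,N \right)} = -3 + 3 N$
$11211 Y{\left(-3,1 \right)} = 11211 \left(-3 + 3 \cdot 1\right) = 11211 \left(-3 + 3\right) = 11211 \cdot 0 = 0$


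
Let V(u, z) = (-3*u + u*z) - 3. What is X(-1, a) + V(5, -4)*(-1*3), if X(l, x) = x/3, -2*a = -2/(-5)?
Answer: 1709/15 ≈ 113.93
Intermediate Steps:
a = -⅕ (a = -(-1)/(-5) = -(-1)*(-1)/5 = -½*⅖ = -⅕ ≈ -0.20000)
X(l, x) = x/3 (X(l, x) = x*(⅓) = x/3)
V(u, z) = -3 - 3*u + u*z
X(-1, a) + V(5, -4)*(-1*3) = (⅓)*(-⅕) + (-3 - 3*5 + 5*(-4))*(-1*3) = -1/15 + (-3 - 15 - 20)*(-3) = -1/15 - 38*(-3) = -1/15 + 114 = 1709/15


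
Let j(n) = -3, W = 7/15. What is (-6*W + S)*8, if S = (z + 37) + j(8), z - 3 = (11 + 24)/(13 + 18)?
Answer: 43808/155 ≈ 282.63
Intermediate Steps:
W = 7/15 (W = 7*(1/15) = 7/15 ≈ 0.46667)
z = 128/31 (z = 3 + (11 + 24)/(13 + 18) = 3 + 35/31 = 128/31 ≈ 4.1290)
S = 1182/31 (S = (128/31 + 37) - 3 = 1275/31 - 3 = 1182/31 ≈ 38.129)
(-6*W + S)*8 = (-6*7/15 + 1182/31)*8 = (-14/5 + 1182/31)*8 = (5476/155)*8 = 43808/155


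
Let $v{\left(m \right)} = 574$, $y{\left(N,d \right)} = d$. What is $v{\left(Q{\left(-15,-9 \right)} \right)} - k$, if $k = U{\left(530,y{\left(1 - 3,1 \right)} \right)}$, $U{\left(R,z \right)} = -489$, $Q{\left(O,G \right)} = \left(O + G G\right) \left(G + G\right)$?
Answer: $1063$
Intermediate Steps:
$Q{\left(O,G \right)} = 2 G \left(O + G^{2}\right)$ ($Q{\left(O,G \right)} = \left(O + G^{2}\right) 2 G = 2 G \left(O + G^{2}\right)$)
$k = -489$
$v{\left(Q{\left(-15,-9 \right)} \right)} - k = 574 - -489 = 574 + 489 = 1063$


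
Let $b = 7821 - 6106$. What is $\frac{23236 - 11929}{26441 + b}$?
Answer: $\frac{11307}{28156} \approx 0.40158$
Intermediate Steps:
$b = 1715$ ($b = 7821 - 6106 = 1715$)
$\frac{23236 - 11929}{26441 + b} = \frac{23236 - 11929}{26441 + 1715} = \frac{11307}{28156}$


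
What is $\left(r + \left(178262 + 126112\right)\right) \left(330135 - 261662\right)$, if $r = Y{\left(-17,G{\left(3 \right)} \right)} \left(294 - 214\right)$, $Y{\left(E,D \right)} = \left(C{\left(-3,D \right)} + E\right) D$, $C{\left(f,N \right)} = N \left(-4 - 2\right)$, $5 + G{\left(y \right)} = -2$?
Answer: $19882778902$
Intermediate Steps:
$G{\left(y \right)} = -7$ ($G{\left(y \right)} = -5 - 2 = -7$)
$C{\left(f,N \right)} = - 6 N$ ($C{\left(f,N \right)} = N \left(-6\right) = - 6 N$)
$Y{\left(E,D \right)} = D \left(E - 6 D\right)$ ($Y{\left(E,D \right)} = \left(- 6 D + E\right) D = \left(E - 6 D\right) D = D \left(E - 6 D\right)$)
$r = -14000$ ($r = - 7 \left(-17 - -42\right) \left(294 - 214\right) = - 7 \left(-17 + 42\right) 80 = \left(-7\right) 25 \cdot 80 = \left(-175\right) 80 = -14000$)
$\left(r + \left(178262 + 126112\right)\right) \left(330135 - 261662\right) = \left(-14000 + \left(178262 + 126112\right)\right) \left(330135 - 261662\right) = \left(-14000 + 304374\right) 68473 = 290374 \cdot 68473 = 19882778902$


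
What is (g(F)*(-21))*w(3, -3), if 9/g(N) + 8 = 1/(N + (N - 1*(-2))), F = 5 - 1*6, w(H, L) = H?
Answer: 0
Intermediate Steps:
F = -1 (F = 5 - 6 = -1)
g(N) = 9/(-8 + 1/(2 + 2*N)) (g(N) = 9/(-8 + 1/(N + (N - 1*(-2)))) = 9/(-8 + 1/(N + (N + 2))) = 9/(-8 + 1/(N + (2 + N))) = 9/(-8 + 1/(2 + 2*N)))
(g(F)*(-21))*w(3, -3) = ((18*(-1 - 1*(-1))/(15 + 16*(-1)))*(-21))*3 = ((18*(-1 + 1)/(15 - 16))*(-21))*3 = ((18*0/(-1))*(-21))*3 = ((18*(-1)*0)*(-21))*3 = (0*(-21))*3 = 0*3 = 0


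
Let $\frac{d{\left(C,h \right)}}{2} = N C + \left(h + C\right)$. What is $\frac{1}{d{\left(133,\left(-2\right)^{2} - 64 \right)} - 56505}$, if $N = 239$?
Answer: $\frac{1}{7215} \approx 0.0001386$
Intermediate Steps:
$d{\left(C,h \right)} = 2 h + 480 C$ ($d{\left(C,h \right)} = 2 \left(239 C + \left(h + C\right)\right) = 2 \left(239 C + \left(C + h\right)\right) = 2 \left(h + 240 C\right) = 2 h + 480 C$)
$\frac{1}{d{\left(133,\left(-2\right)^{2} - 64 \right)} - 56505} = \frac{1}{\left(2 \left(\left(-2\right)^{2} - 64\right) + 480 \cdot 133\right) - 56505} = \frac{1}{\left(2 \left(4 - 64\right) + 63840\right) - 56505} = \frac{1}{\left(2 \left(-60\right) + 63840\right) - 56505} = \frac{1}{\left(-120 + 63840\right) - 56505} = \frac{1}{63720 - 56505} = \frac{1}{7215}$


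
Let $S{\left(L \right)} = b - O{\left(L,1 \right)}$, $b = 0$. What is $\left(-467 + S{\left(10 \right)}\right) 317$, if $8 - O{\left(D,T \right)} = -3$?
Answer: $-151526$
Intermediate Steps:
$O{\left(D,T \right)} = 11$ ($O{\left(D,T \right)} = 8 - -3 = 8 + 3 = 11$)
$S{\left(L \right)} = -11$ ($S{\left(L \right)} = 0 - 11 = -11$)
$\left(-467 + S{\left(10 \right)}\right) 317 = \left(-467 - 11\right) 317 = \left(-478\right) 317 = -151526$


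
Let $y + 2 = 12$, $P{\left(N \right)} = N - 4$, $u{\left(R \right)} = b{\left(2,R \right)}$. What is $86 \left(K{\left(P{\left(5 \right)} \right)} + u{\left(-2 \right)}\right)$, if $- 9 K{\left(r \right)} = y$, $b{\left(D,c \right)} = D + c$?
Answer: $- \frac{860}{9} \approx -95.556$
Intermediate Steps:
$u{\left(R \right)} = 2 + R$
$P{\left(N \right)} = -4 + N$
$y = 10$ ($y = -2 + 12 = 10$)
$K{\left(r \right)} = - \frac{10}{9}$ ($K{\left(r \right)} = \left(- \frac{1}{9}\right) 10 = - \frac{10}{9}$)
$86 \left(K{\left(P{\left(5 \right)} \right)} + u{\left(-2 \right)}\right) = 86 \left(- \frac{10}{9} + \left(2 - 2\right)\right) = 86 \left(- \frac{10}{9} + 0\right) = 86 \left(- \frac{10}{9}\right) = - \frac{860}{9}$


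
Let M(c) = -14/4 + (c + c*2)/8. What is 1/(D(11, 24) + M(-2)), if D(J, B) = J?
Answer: 4/27 ≈ 0.14815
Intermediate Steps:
M(c) = -7/2 + 3*c/8 (M(c) = -14*¼ + (c + 2*c)*(⅛) = -7/2 + (3*c)*(⅛) = -7/2 + 3*c/8)
1/(D(11, 24) + M(-2)) = 1/(11 + (-7/2 + (3/8)*(-2))) = 1/(11 + (-7/2 - ¾)) = 1/(11 - 17/4) = 1/(27/4) = 4/27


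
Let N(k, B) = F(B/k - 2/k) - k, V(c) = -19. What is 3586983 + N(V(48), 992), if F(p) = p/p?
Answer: 3587003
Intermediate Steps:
F(p) = 1
N(k, B) = 1 - k
3586983 + N(V(48), 992) = 3586983 + (1 - 1*(-19)) = 3586983 + (1 + 19) = 3586983 + 20 = 3587003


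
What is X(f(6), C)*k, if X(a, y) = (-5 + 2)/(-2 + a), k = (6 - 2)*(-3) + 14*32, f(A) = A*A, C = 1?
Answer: -654/17 ≈ -38.471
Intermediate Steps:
f(A) = A²
k = 436 (k = 4*(-3) + 448 = -12 + 448 = 436)
X(a, y) = -3/(-2 + a)
X(f(6), C)*k = -3/(-2 + 6²)*436 = -3/(-2 + 36)*436 = -3/34*436 = -654/17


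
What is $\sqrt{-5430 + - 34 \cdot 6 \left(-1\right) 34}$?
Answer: $\sqrt{1506} \approx 38.807$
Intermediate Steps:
$\sqrt{-5430 + - 34 \cdot 6 \left(-1\right) 34} = \sqrt{-5430 + \left(-34\right) \left(-6\right) 34} = \sqrt{-5430 + 204 \cdot 34} = \sqrt{-5430 + 6936} = \sqrt{1506}$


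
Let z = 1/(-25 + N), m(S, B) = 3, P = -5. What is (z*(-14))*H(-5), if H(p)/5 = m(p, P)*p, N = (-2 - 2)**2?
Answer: -350/3 ≈ -116.67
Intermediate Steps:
N = 16 (N = (-4)**2 = 16)
z = -1/9 (z = 1/(-25 + 16) = 1/(-9) = -1/9 ≈ -0.11111)
H(p) = 15*p (H(p) = 5*(3*p) = 15*p)
(z*(-14))*H(-5) = (-1/9*(-14))*(15*(-5)) = (14/9)*(-75) = -350/3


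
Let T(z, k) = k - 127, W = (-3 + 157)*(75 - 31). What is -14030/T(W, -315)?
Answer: 7015/221 ≈ 31.742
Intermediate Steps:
W = 6776 (W = 154*44 = 6776)
T(z, k) = -127 + k
-14030/T(W, -315) = -14030/(-127 - 315) = -14030/(-442) = -14030*(-1/442) = 7015/221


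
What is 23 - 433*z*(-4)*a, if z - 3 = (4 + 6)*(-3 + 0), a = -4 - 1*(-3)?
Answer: 46787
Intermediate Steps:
a = -1 (a = -4 + 3 = -1)
z = -27 (z = 3 + (4 + 6)*(-3 + 0) = 3 + 10*(-3) = 3 - 30 = -27)
23 - 433*z*(-4)*a = 23 - 433*(-27*(-4))*(-1) = 23 - 46764*(-1) = 23 - 433*(-108) = 23 + 46764 = 46787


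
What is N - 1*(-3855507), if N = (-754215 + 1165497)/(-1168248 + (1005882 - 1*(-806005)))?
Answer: 2481555081255/643639 ≈ 3.8555e+6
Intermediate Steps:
N = 411282/643639 (N = 411282/(-1168248 + (1005882 + 806005)) = 411282/(-1168248 + 1811887) = 411282/643639 ≈ 0.63900)
N - 1*(-3855507) = 411282/643639 - 1*(-3855507) = 411282/643639 + 3855507 = 2481555081255/643639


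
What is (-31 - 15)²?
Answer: 2116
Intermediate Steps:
(-31 - 15)² = (-46)² = 2116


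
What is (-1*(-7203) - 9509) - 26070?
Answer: -28376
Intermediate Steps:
(-1*(-7203) - 9509) - 26070 = (7203 - 9509) - 26070 = -2306 - 26070 = -28376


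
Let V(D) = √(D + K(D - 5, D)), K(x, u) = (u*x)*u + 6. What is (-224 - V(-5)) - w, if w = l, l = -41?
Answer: -183 - I*√249 ≈ -183.0 - 15.78*I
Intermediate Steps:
K(x, u) = 6 + x*u² (K(x, u) = x*u² + 6 = 6 + x*u²)
V(D) = √(6 + D + D²*(-5 + D)) (V(D) = √(D + (6 + (D - 5)*D²)) = √(D + (6 + (-5 + D)*D²)) = √(D + (6 + D²*(-5 + D))) = √(6 + D + D²*(-5 + D)))
w = -41
(-224 - V(-5)) - w = (-224 - √(6 - 5 + (-5)²*(-5 - 5))) - 1*(-41) = (-224 - √(6 - 5 + 25*(-10))) + 41 = (-224 - √(6 - 5 - 250)) + 41 = (-224 - √(-249)) + 41 = (-224 - I*√249) + 41 = -183 - I*√249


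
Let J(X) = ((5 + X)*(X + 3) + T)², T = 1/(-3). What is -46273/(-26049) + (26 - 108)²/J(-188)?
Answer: 119329739745373/67175461388676 ≈ 1.7764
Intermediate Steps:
T = -⅓ ≈ -0.33333
J(X) = (-⅓ + (3 + X)*(5 + X))² (J(X) = ((5 + X)*(X + 3) - ⅓)² = ((5 + X)*(3 + X) - ⅓)² = ((3 + X)*(5 + X) - ⅓)² = (-⅓ + (3 + X)*(5 + X))²)
-46273/(-26049) + (26 - 108)²/J(-188) = -46273/(-26049) + (26 - 108)²/(((44 + 3*(-188)² + 24*(-188))²/9)) = -46273*(-1/26049) + (-82)²/(((44 + 3*35344 - 4512)²/9)) = 46273/26049 + 6724/(((44 + 106032 - 4512)²/9)) = 46273/26049 + 6724/(((⅑)*101564²)) = 46273/26049 + 6724/(((⅑)*10315246096)) = 46273/26049 + 6724/(10315246096/9) = 46273/26049 + 6724*(9/10315246096) = 46273/26049 + 15129/2578811524 = 119329739745373/67175461388676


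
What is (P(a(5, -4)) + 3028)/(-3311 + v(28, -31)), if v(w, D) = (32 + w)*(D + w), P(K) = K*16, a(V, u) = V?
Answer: -3108/3491 ≈ -0.89029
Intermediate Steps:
P(K) = 16*K
(P(a(5, -4)) + 3028)/(-3311 + v(28, -31)) = (16*5 + 3028)/(-3311 + (28² + 32*(-31) + 32*28 - 31*28)) = (80 + 3028)/(-3311 + (784 - 992 + 896 - 868)) = 3108/(-3311 - 180) = 3108/(-3491) = 3108*(-1/3491) = -3108/3491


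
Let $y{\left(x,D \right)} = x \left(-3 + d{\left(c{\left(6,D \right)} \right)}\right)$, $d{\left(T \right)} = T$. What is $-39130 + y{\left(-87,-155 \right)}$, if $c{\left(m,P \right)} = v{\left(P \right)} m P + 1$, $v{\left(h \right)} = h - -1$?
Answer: $-12499096$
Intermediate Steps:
$v{\left(h \right)} = 1 + h$ ($v{\left(h \right)} = h + 1 = 1 + h$)
$c{\left(m,P \right)} = 1 + P m \left(1 + P\right)$ ($c{\left(m,P \right)} = \left(1 + P\right) m P + 1 = m \left(1 + P\right) P + 1 = P m \left(1 + P\right) + 1 = 1 + P m \left(1 + P\right)$)
$y{\left(x,D \right)} = x \left(-2 + 6 D \left(1 + D\right)\right)$ ($y{\left(x,D \right)} = x \left(-3 + \left(1 + D 6 \left(1 + D\right)\right)\right) = x \left(-3 + \left(1 + 6 D \left(1 + D\right)\right)\right) = x \left(-2 + 6 D \left(1 + D\right)\right)$)
$-39130 + y{\left(-87,-155 \right)} = -39130 + 2 \left(-87\right) \left(-1 + 3 \left(-155\right) \left(1 - 155\right)\right) = -39130 + 2 \left(-87\right) \left(-1 + 3 \left(-155\right) \left(-154\right)\right) = -39130 + 2 \left(-87\right) \left(-1 + 71610\right) = -39130 + 2 \left(-87\right) 71609 = -39130 - 12459966 = -12499096$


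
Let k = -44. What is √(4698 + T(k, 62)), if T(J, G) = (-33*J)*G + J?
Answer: √94678 ≈ 307.70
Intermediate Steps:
T(J, G) = J - 33*G*J (T(J, G) = -33*G*J + J = J - 33*G*J)
√(4698 + T(k, 62)) = √(4698 - 44*(1 - 33*62)) = √(4698 - 44*(1 - 2046)) = √(4698 - 44*(-2045)) = √(4698 + 89980) = √94678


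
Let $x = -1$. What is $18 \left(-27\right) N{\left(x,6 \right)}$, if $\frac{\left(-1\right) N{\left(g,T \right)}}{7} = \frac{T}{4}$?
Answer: $5103$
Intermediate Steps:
$N{\left(g,T \right)} = - \frac{7 T}{4}$ ($N{\left(g,T \right)} = - 7 \frac{T}{4} = - \frac{7 T}{4}$)
$18 \left(-27\right) N{\left(x,6 \right)} = 18 \left(-27\right) \left(\left(- \frac{7}{4}\right) 6\right) = \left(-486\right) \left(- \frac{21}{2}\right) = 5103$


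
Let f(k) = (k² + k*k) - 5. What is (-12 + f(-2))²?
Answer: 81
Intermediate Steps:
f(k) = -5 + 2*k² (f(k) = (k² + k²) - 5 = 2*k² - 5 = -5 + 2*k²)
(-12 + f(-2))² = (-12 + (-5 + 2*(-2)²))² = (-12 + (-5 + 2*4))² = (-12 + (-5 + 8))² = (-12 + 3)² = (-9)² = 81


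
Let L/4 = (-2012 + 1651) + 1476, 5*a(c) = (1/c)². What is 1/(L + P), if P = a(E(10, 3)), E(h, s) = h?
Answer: 500/2230001 ≈ 0.00022422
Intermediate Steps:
a(c) = 1/(5*c²) (a(c) = (1/c)²/5 = 1/(5*c²))
P = 1/500 (P = (⅕)/10² = (⅕)*(1/100) = 1/500 ≈ 0.0020000)
L = 4460 (L = 4*((-2012 + 1651) + 1476) = 4*(-361 + 1476) = 4*1115 = 4460)
1/(L + P) = 1/(4460 + 1/500) = 1/(2230001/500) = 500/2230001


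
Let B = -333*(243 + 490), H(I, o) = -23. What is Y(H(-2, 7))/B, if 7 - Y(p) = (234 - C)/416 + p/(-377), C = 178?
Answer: -10261/368086212 ≈ -2.7877e-5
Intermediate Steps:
B = -244089 (B = -333*733 = -244089)
Y(p) = 357/52 + p/377 (Y(p) = 7 - ((234 - 1*178)/416 + p/(-377)) = 7 - ((234 - 178)*(1/416) + p*(-1/377)) = 7 - (56*(1/416) - p/377) = 7 - (7/52 - p/377) = 7 + (-7/52 + p/377) = 357/52 + p/377)
Y(H(-2, 7))/B = (357/52 + (1/377)*(-23))/(-244089) = (357/52 - 23/377)*(-1/244089) = (10261/1508)*(-1/244089) = -10261/368086212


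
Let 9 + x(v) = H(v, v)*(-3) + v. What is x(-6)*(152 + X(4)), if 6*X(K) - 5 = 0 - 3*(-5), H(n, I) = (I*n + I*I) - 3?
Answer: -34484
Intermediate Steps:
H(n, I) = -3 + I**2 + I*n (H(n, I) = (I*n + I**2) - 3 = (I**2 + I*n) - 3 = -3 + I**2 + I*n)
X(K) = 10/3 (X(K) = 5/6 + (0 - 3*(-5))/6 = 5/6 + (0 + 15)/6 = 5/6 + (1/6)*15 = 5/6 + 5/2 = 10/3)
x(v) = v - 6*v**2 (x(v) = -9 + ((-3 + v**2 + v*v)*(-3) + v) = -9 + ((-3 + v**2 + v**2)*(-3) + v) = -9 + ((-3 + 2*v**2)*(-3) + v) = -9 + ((9 - 6*v**2) + v) = -9 + (9 + v - 6*v**2) = v - 6*v**2)
x(-6)*(152 + X(4)) = (-6*(1 - 6*(-6)))*(152 + 10/3) = -6*(1 + 36)*(466/3) = -6*37*(466/3) = -222*466/3 = -34484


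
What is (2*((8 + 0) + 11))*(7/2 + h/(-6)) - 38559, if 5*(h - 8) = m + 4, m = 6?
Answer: -115468/3 ≈ -38489.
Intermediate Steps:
h = 10 (h = 8 + (6 + 4)/5 = 8 + (⅕)*10 = 8 + 2 = 10)
(2*((8 + 0) + 11))*(7/2 + h/(-6)) - 38559 = (2*((8 + 0) + 11))*(7/2 + 10/(-6)) - 38559 = (2*(8 + 11))*(7*(½) + 10*(-⅙)) - 38559 = (2*19)*(7/2 - 5/3) - 38559 = 38*(11/6) - 38559 = 209/3 - 38559 = -115468/3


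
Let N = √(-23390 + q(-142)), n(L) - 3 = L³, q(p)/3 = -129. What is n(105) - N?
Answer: 1157628 - I*√23777 ≈ 1.1576e+6 - 154.2*I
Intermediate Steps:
q(p) = -387 (q(p) = 3*(-129) = -387)
n(L) = 3 + L³
N = I*√23777 (N = √(-23390 - 387) = √(-23777) = I*√23777 ≈ 154.2*I)
n(105) - N = (3 + 105³) - I*√23777 = (3 + 1157625) - I*√23777 = 1157628 - I*√23777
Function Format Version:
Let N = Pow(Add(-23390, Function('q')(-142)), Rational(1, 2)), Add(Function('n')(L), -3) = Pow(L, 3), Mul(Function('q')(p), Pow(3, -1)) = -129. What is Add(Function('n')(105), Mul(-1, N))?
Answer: Add(1157628, Mul(-1, I, Pow(23777, Rational(1, 2)))) ≈ Add(1.1576e+6, Mul(-154.20, I))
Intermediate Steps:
Function('q')(p) = -387 (Function('q')(p) = Mul(3, -129) = -387)
Function('n')(L) = Add(3, Pow(L, 3))
N = Mul(I, Pow(23777, Rational(1, 2))) (N = Pow(Add(-23390, -387), Rational(1, 2)) = Pow(-23777, Rational(1, 2)) = Mul(I, Pow(23777, Rational(1, 2))) ≈ Mul(154.20, I))
Add(Function('n')(105), Mul(-1, N)) = Add(Add(3, Pow(105, 3)), Mul(-1, Mul(I, Pow(23777, Rational(1, 2))))) = Add(Add(3, 1157625), Mul(-1, I, Pow(23777, Rational(1, 2)))) = Add(1157628, Mul(-1, I, Pow(23777, Rational(1, 2))))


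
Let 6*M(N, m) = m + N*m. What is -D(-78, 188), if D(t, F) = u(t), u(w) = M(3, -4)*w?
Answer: -208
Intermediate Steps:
M(N, m) = m/6 + N*m/6 (M(N, m) = (m + N*m)/6 = m/6 + N*m/6)
u(w) = -8*w/3 (u(w) = ((1/6)*(-4)*(1 + 3))*w = ((1/6)*(-4)*4)*w = -8*w/3)
D(t, F) = -8*t/3
-D(-78, 188) = -(-8)*(-78)/3 = -1*208 = -208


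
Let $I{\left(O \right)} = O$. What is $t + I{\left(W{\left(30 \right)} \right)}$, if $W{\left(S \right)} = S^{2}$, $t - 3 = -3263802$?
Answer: $-3262899$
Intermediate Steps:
$t = -3263799$ ($t = 3 - 3263802 = -3263799$)
$t + I{\left(W{\left(30 \right)} \right)} = -3263799 + 30^{2} = -3263799 + 900 = -3262899$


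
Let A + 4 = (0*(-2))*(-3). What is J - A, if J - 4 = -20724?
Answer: -20716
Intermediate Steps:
A = -4 (A = -4 + (0*(-2))*(-3) = -4 + 0*(-3) = -4 + 0 = -4)
J = -20720 (J = 4 - 20724 = -20720)
J - A = -20720 - 1*(-4) = -20720 + 4 = -20716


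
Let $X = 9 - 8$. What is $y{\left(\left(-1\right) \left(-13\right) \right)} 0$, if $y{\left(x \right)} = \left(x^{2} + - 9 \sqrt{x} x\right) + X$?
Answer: $0$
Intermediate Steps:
$X = 1$ ($X = 9 - 8 = 1$)
$y{\left(x \right)} = 1 + x^{2} - 9 x^{\frac{3}{2}}$ ($y{\left(x \right)} = \left(x^{2} + - 9 \sqrt{x} x\right) + 1 = \left(x^{2} - 9 x^{\frac{3}{2}}\right) + 1 = 1 + x^{2} - 9 x^{\frac{3}{2}}$)
$y{\left(\left(-1\right) \left(-13\right) \right)} 0 = \left(1 + \left(\left(-1\right) \left(-13\right)\right)^{2} - 9 \left(\left(-1\right) \left(-13\right)\right)^{\frac{3}{2}}\right) 0 = \left(1 + 13^{2} - 9 \cdot 13^{\frac{3}{2}}\right) 0 = \left(1 + 169 - 9 \cdot 13 \sqrt{13}\right) 0 = \left(1 + 169 - 117 \sqrt{13}\right) 0 = \left(170 - 117 \sqrt{13}\right) 0 = 0$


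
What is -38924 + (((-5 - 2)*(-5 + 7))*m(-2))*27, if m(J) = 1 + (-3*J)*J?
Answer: -34766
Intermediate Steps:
m(J) = 1 - 3*J²
-38924 + (((-5 - 2)*(-5 + 7))*m(-2))*27 = -38924 + (((-5 - 2)*(-5 + 7))*(1 - 3*(-2)²))*27 = -38924 + ((-7*2)*(1 - 3*4))*27 = -38924 - 14*(1 - 12)*27 = -38924 - 14*(-11)*27 = -38924 + 154*27 = -38924 + 4158 = -34766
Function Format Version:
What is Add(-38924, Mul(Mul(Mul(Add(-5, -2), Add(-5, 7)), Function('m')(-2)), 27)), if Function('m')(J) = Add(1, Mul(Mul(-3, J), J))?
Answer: -34766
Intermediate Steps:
Function('m')(J) = Add(1, Mul(-3, Pow(J, 2)))
Add(-38924, Mul(Mul(Mul(Add(-5, -2), Add(-5, 7)), Function('m')(-2)), 27)) = Add(-38924, Mul(Mul(Mul(Add(-5, -2), Add(-5, 7)), Add(1, Mul(-3, Pow(-2, 2)))), 27)) = Add(-38924, Mul(Mul(Mul(-7, 2), Add(1, Mul(-3, 4))), 27)) = Add(-38924, Mul(Mul(-14, Add(1, -12)), 27)) = Add(-38924, Mul(Mul(-14, -11), 27)) = Add(-38924, Mul(154, 27)) = Add(-38924, 4158) = -34766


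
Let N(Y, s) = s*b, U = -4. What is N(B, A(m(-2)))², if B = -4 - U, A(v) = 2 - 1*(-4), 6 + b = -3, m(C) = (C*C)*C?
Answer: 2916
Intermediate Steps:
m(C) = C³ (m(C) = C²*C = C³)
b = -9 (b = -6 - 3 = -9)
A(v) = 6 (A(v) = 2 + 4 = 6)
B = 0 (B = -4 - 1*(-4) = -4 + 4 = 0)
N(Y, s) = -9*s (N(Y, s) = s*(-9) = -9*s)
N(B, A(m(-2)))² = (-9*6)² = (-54)² = 2916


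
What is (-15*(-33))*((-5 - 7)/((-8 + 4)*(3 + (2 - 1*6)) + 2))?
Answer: -990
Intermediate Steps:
(-15*(-33))*((-5 - 7)/((-8 + 4)*(3 + (2 - 1*6)) + 2)) = 495*(-12/(-4*(3 + (2 - 6)) + 2)) = 495*(-12/(-4*(3 - 4) + 2)) = 495*(-12/(-4*(-1) + 2)) = 495*(-12/(4 + 2)) = 495*(-12/6) = 495*(-12*1/6) = 495*(-2) = -990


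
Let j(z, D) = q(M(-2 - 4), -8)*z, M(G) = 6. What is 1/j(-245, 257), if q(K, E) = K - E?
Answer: -1/3430 ≈ -0.00029154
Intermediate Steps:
j(z, D) = 14*z (j(z, D) = (6 - 1*(-8))*z = (6 + 8)*z = 14*z)
1/j(-245, 257) = 1/(14*(-245)) = 1/(-3430) = -1/3430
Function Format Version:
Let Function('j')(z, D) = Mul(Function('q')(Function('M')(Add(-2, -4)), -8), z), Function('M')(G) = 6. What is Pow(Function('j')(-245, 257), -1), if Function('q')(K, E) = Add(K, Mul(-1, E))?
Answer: Rational(-1, 3430) ≈ -0.00029154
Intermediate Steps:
Function('j')(z, D) = Mul(14, z) (Function('j')(z, D) = Mul(Add(6, Mul(-1, -8)), z) = Mul(Add(6, 8), z) = Mul(14, z))
Pow(Function('j')(-245, 257), -1) = Pow(Mul(14, -245), -1) = Pow(-3430, -1) = Rational(-1, 3430)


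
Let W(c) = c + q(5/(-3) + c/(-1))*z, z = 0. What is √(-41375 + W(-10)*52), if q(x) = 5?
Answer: 21*I*√95 ≈ 204.68*I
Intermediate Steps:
W(c) = c (W(c) = c + 5*0 = c + 0 = c)
√(-41375 + W(-10)*52) = √(-41375 - 10*52) = √(-41375 - 520) = √(-41895) = 21*I*√95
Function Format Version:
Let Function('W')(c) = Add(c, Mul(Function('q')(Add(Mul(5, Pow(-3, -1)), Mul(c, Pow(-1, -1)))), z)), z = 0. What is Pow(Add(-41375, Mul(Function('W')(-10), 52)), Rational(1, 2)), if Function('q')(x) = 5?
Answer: Mul(21, I, Pow(95, Rational(1, 2))) ≈ Mul(204.68, I)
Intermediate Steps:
Function('W')(c) = c (Function('W')(c) = Add(c, Mul(5, 0)) = Add(c, 0) = c)
Pow(Add(-41375, Mul(Function('W')(-10), 52)), Rational(1, 2)) = Pow(Add(-41375, Mul(-10, 52)), Rational(1, 2)) = Pow(Add(-41375, -520), Rational(1, 2)) = Pow(-41895, Rational(1, 2)) = Mul(21, I, Pow(95, Rational(1, 2)))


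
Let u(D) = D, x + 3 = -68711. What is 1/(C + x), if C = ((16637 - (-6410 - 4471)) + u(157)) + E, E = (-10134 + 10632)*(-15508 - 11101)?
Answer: -1/13292321 ≈ -7.5231e-8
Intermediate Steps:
E = -13251282 (E = 498*(-26609) = -13251282)
x = -68714 (x = -3 - 68711 = -68714)
C = -13223607 (C = ((16637 - (-6410 - 4471)) + 157) - 13251282 = ((16637 - 1*(-10881)) + 157) - 13251282 = ((16637 + 10881) + 157) - 13251282 = (27518 + 157) - 13251282 = 27675 - 13251282 = -13223607)
1/(C + x) = 1/(-13223607 - 68714) = 1/(-13292321) = -1/13292321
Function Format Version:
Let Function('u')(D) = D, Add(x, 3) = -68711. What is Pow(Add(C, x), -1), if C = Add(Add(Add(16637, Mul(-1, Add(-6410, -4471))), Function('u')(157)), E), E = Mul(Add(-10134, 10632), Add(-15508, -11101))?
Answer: Rational(-1, 13292321) ≈ -7.5231e-8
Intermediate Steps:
E = -13251282 (E = Mul(498, -26609) = -13251282)
x = -68714 (x = Add(-3, -68711) = -68714)
C = -13223607 (C = Add(Add(Add(16637, Mul(-1, Add(-6410, -4471))), 157), -13251282) = Add(Add(Add(16637, Mul(-1, -10881)), 157), -13251282) = Add(Add(Add(16637, 10881), 157), -13251282) = Add(Add(27518, 157), -13251282) = Add(27675, -13251282) = -13223607)
Pow(Add(C, x), -1) = Pow(Add(-13223607, -68714), -1) = Pow(-13292321, -1) = Rational(-1, 13292321)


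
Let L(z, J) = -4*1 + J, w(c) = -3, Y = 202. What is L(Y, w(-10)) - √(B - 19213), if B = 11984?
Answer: -7 - I*√7229 ≈ -7.0 - 85.024*I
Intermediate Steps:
L(z, J) = -4 + J
L(Y, w(-10)) - √(B - 19213) = (-4 - 3) - √(11984 - 19213) = -7 - √(-7229) = -7 - I*√7229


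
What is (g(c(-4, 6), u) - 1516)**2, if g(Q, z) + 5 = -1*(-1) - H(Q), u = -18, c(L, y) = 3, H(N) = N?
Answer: 2319529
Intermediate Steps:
g(Q, z) = -4 - Q (g(Q, z) = -5 + (-1*(-1) - Q) = -5 + (1 - Q) = -4 - Q)
(g(c(-4, 6), u) - 1516)**2 = ((-4 - 1*3) - 1516)**2 = ((-4 - 3) - 1516)**2 = (-7 - 1516)**2 = (-1523)**2 = 2319529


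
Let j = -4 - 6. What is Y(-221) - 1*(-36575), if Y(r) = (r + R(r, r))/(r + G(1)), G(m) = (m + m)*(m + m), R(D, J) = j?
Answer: 1133858/31 ≈ 36576.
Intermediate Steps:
j = -10
R(D, J) = -10
G(m) = 4*m² (G(m) = (2*m)*(2*m) = 4*m²)
Y(r) = (-10 + r)/(4 + r) (Y(r) = (r - 10)/(r + 4*1²) = (-10 + r)/(r + 4*1) = (-10 + r)/(r + 4) = (-10 + r)/(4 + r))
Y(-221) - 1*(-36575) = (-10 - 221)/(4 - 221) - 1*(-36575) = -231/(-217) + 36575 = -1/217*(-231) + 36575 = 33/31 + 36575 = 1133858/31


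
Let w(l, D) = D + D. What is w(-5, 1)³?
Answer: 8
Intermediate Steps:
w(l, D) = 2*D
w(-5, 1)³ = (2*1)³ = 2³ = 8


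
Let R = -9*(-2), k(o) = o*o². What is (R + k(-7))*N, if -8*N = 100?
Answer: 8125/2 ≈ 4062.5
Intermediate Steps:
k(o) = o³
N = -25/2 (N = -⅛*100 = -25/2 ≈ -12.500)
R = 18
(R + k(-7))*N = (18 + (-7)³)*(-25/2) = (18 - 343)*(-25/2) = -325*(-25/2) = 8125/2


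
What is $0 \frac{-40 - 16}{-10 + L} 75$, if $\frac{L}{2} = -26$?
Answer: $0$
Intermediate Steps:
$L = -52$ ($L = 2 \left(-26\right) = -52$)
$0 \frac{-40 - 16}{-10 + L} 75 = 0 \frac{-40 - 16}{-10 - 52} \cdot 75 = 0 \left(- \frac{56}{-62}\right) 75 = 0 \left(\left(-56\right) \left(- \frac{1}{62}\right)\right) 75 = 0 \cdot \frac{28}{31} \cdot 75 = 0 \cdot 75 = 0$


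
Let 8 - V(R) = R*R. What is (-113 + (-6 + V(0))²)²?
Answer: 11881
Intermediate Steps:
V(R) = 8 - R² (V(R) = 8 - R*R = 8 - R²)
(-113 + (-6 + V(0))²)² = (-113 + (-6 + (8 - 1*0²))²)² = (-113 + (-6 + (8 - 1*0))²)² = (-113 + (-6 + (8 + 0))²)² = (-113 + (-6 + 8)²)² = (-113 + 2²)² = (-113 + 4)² = (-109)² = 11881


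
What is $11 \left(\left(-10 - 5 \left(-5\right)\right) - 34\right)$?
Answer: $-209$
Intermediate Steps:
$11 \left(\left(-10 - 5 \left(-5\right)\right) - 34\right) = 11 \left(\left(-10 - -25\right) - 34\right) = 11 \left(\left(-10 + 25\right) - 34\right) = 11 \left(15 - 34\right) = 11 \left(-19\right) = -209$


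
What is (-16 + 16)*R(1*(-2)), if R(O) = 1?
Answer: 0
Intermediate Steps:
(-16 + 16)*R(1*(-2)) = (-16 + 16)*1 = 0*1 = 0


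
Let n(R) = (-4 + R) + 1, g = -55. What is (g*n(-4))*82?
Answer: 31570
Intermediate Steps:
n(R) = -3 + R
(g*n(-4))*82 = -55*(-3 - 4)*82 = -55*(-7)*82 = 385*82 = 31570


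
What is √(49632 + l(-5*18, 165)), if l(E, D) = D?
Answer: 3*√5533 ≈ 223.15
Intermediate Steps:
√(49632 + l(-5*18, 165)) = √(49632 + 165) = √49797 = 3*√5533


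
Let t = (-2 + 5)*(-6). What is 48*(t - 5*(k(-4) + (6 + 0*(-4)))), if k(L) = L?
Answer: -1344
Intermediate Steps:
t = -18 (t = 3*(-6) = -18)
48*(t - 5*(k(-4) + (6 + 0*(-4)))) = 48*(-18 - 5*(-4 + (6 + 0*(-4)))) = 48*(-18 - 5*(-4 + (6 + 0))) = 48*(-18 - 5*(-4 + 6)) = 48*(-18 - 5*2) = 48*(-18 - 10) = 48*(-28) = -1344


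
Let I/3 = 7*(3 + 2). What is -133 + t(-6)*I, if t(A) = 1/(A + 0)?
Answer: -301/2 ≈ -150.50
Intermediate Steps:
t(A) = 1/A
I = 105 (I = 3*(7*(3 + 2)) = 3*(7*5) = 3*35 = 105)
-133 + t(-6)*I = -133 + 105/(-6) = -133 - ⅙*105 = -133 - 35/2 = -301/2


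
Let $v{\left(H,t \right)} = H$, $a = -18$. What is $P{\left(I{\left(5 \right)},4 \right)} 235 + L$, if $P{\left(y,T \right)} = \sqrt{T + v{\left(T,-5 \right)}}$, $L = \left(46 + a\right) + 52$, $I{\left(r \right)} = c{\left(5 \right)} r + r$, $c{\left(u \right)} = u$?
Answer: $80 + 470 \sqrt{2} \approx 744.68$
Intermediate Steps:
$I{\left(r \right)} = 6 r$ ($I{\left(r \right)} = 5 r + r = 6 r$)
$L = 80$ ($L = \left(46 - 18\right) + 52 = 28 + 52 = 80$)
$P{\left(y,T \right)} = \sqrt{2} \sqrt{T}$ ($P{\left(y,T \right)} = \sqrt{T + T} = \sqrt{2 T} = \sqrt{2} \sqrt{T}$)
$P{\left(I{\left(5 \right)},4 \right)} 235 + L = \sqrt{2} \sqrt{4} \cdot 235 + 80 = \sqrt{2} \cdot 2 \cdot 235 + 80 = 2 \sqrt{2} \cdot 235 + 80 = 470 \sqrt{2} + 80 = 80 + 470 \sqrt{2}$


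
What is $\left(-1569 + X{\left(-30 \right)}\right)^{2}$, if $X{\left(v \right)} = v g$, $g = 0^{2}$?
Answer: $2461761$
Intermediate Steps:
$g = 0$
$X{\left(v \right)} = 0$ ($X{\left(v \right)} = v 0 = 0$)
$\left(-1569 + X{\left(-30 \right)}\right)^{2} = \left(-1569 + 0\right)^{2} = \left(-1569\right)^{2} = 2461761$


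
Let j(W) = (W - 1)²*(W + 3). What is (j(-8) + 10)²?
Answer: 156025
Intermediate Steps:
j(W) = (-1 + W)²*(3 + W)
(j(-8) + 10)² = ((-1 - 8)²*(3 - 8) + 10)² = ((-9)²*(-5) + 10)² = (81*(-5) + 10)² = (-405 + 10)² = (-395)² = 156025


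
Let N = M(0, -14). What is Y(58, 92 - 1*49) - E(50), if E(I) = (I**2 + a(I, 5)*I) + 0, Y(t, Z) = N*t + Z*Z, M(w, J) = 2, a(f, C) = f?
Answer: -3035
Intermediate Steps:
N = 2
Y(t, Z) = Z**2 + 2*t (Y(t, Z) = 2*t + Z*Z = 2*t + Z**2 = Z**2 + 2*t)
E(I) = 2*I**2 (E(I) = (I**2 + I*I) + 0 = (I**2 + I**2) + 0 = 2*I**2 + 0 = 2*I**2)
Y(58, 92 - 1*49) - E(50) = ((92 - 1*49)**2 + 2*58) - 2*50**2 = ((92 - 49)**2 + 116) - 2*2500 = (43**2 + 116) - 1*5000 = (1849 + 116) - 5000 = 1965 - 5000 = -3035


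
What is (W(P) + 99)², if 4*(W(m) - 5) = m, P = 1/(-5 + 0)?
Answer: 4322241/400 ≈ 10806.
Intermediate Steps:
P = -⅕ (P = 1/(-5) = -⅕ ≈ -0.20000)
W(m) = 5 + m/4
(W(P) + 99)² = ((5 + (¼)*(-⅕)) + 99)² = ((5 - 1/20) + 99)² = (99/20 + 99)² = (2079/20)² = 4322241/400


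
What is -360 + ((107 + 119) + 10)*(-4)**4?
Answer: 60056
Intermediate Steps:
-360 + ((107 + 119) + 10)*(-4)**4 = -360 + (226 + 10)*256 = -360 + 236*256 = -360 + 60416 = 60056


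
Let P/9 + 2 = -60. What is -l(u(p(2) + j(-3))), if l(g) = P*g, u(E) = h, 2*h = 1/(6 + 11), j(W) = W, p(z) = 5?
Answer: 279/17 ≈ 16.412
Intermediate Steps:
P = -558 (P = -18 + 9*(-60) = -18 - 540 = -558)
h = 1/34 (h = 1/(2*(6 + 11)) = (1/2)/17 = (1/2)*(1/17) = 1/34 ≈ 0.029412)
u(E) = 1/34
l(g) = -558*g
-l(u(p(2) + j(-3))) = -(-558)/34 = -1*(-279/17) = 279/17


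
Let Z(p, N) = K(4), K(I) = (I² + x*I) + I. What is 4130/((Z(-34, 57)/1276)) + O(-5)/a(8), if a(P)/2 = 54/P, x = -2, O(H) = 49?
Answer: 11857328/27 ≈ 4.3916e+5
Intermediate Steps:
K(I) = I² - I (K(I) = (I² - 2*I) + I = I² - I)
Z(p, N) = 12 (Z(p, N) = 4*(-1 + 4) = 4*3 = 12)
a(P) = 108/P (a(P) = 2*(54/P) = 108/P)
4130/((Z(-34, 57)/1276)) + O(-5)/a(8) = 4130/((12/1276)) + 49/((108/8)) = 4130/((12*(1/1276))) + 49/((108*(⅛))) = 4130/(3/319) + 49/(27/2) = 4130*(319/3) + 49*(2/27) = 1317470/3 + 98/27 = 11857328/27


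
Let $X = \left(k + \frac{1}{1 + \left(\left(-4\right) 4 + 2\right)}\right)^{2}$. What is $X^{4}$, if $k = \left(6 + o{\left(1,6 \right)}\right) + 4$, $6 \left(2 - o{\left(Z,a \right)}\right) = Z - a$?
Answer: $\frac{960693043575436875390625}{1370114370683136} \approx 7.0118 \cdot 10^{8}$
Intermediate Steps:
$o{\left(Z,a \right)} = 2 - \frac{Z}{6} + \frac{a}{6}$ ($o{\left(Z,a \right)} = 2 - \frac{Z - a}{6} = 2 - \left(- \frac{a}{6} + \frac{Z}{6}\right) = 2 - \frac{Z}{6} + \frac{a}{6}$)
$k = \frac{77}{6}$ ($k = \left(6 + \left(2 - \frac{1}{6} + \frac{1}{6} \cdot 6\right)\right) + 4 = \left(6 + \left(2 - \frac{1}{6} + 1\right)\right) + 4 = \left(6 + \frac{17}{6}\right) + 4 = \frac{53}{6} + 4 = \frac{77}{6} \approx 12.833$)
$X = \frac{990025}{6084}$ ($X = \left(\frac{77}{6} + \frac{1}{1 + \left(\left(-4\right) 4 + 2\right)}\right)^{2} = \left(\frac{77}{6} + \frac{1}{1 + \left(-16 + 2\right)}\right)^{2} = \left(\frac{77}{6} + \frac{1}{1 - 14}\right)^{2} = \left(\frac{77}{6} + \frac{1}{-13}\right)^{2} = \left(\frac{77}{6} - \frac{1}{13}\right)^{2} = \left(\frac{995}{78}\right)^{2} = \frac{990025}{6084} \approx 162.73$)
$X^{4} = \left(\frac{990025}{6084}\right)^{4} = \frac{960693043575436875390625}{1370114370683136}$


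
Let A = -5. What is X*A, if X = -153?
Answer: 765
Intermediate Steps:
X*A = -153*(-5) = 765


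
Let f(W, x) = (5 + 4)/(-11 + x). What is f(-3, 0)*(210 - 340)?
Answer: 1170/11 ≈ 106.36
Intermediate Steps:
f(W, x) = 9/(-11 + x)
f(-3, 0)*(210 - 340) = (9/(-11 + 0))*(210 - 340) = (9/(-11))*(-130) = (9*(-1/11))*(-130) = -9/11*(-130) = 1170/11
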